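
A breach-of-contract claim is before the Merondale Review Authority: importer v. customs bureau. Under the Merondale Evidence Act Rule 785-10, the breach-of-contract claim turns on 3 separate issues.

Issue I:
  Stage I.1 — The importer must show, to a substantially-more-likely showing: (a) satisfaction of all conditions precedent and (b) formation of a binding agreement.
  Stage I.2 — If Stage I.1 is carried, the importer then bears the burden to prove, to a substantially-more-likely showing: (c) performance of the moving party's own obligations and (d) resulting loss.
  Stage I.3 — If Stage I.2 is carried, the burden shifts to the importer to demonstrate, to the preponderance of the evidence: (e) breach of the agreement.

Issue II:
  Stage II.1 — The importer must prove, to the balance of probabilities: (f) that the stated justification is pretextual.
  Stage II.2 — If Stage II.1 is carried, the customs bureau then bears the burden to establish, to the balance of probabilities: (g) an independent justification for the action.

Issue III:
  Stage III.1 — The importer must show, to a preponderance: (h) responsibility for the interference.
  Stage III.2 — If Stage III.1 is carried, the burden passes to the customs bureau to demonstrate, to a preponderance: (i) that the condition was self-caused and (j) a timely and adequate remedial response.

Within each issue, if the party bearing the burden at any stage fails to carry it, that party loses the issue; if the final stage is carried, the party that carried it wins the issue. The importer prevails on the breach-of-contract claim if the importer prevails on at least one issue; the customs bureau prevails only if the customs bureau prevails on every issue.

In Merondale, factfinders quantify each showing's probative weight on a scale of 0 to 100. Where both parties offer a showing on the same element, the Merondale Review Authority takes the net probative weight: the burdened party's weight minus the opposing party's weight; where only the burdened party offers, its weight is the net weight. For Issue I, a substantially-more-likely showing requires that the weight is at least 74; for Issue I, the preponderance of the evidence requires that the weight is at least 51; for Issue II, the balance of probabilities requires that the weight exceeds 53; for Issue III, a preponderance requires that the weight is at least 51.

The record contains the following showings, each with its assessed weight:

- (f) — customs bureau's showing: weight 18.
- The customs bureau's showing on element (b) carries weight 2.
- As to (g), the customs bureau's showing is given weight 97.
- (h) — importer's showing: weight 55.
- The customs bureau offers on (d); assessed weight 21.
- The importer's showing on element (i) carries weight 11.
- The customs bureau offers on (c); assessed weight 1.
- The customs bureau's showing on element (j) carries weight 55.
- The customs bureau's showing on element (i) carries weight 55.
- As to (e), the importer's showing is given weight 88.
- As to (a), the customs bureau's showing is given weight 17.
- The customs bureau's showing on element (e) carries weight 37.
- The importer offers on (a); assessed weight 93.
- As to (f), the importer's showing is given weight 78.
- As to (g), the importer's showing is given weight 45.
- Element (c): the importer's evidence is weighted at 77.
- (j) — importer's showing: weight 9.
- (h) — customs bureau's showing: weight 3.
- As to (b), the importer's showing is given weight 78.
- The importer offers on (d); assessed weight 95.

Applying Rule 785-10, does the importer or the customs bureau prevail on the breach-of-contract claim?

importer

— Issue I —
At Stage I.1 the importer must meet a substantially-more-likely showing (weight is at least 74): on (a) the weight is 93 less the opposing 17 gives net 76, which does reach 74, so (a) meets the standard; on (b) the weight is 78 less the opposing 2 gives net 76, ≥ 74, so (b) meets the standard.
  All elements met. The importer retains the burden for Stage I.2.
At Stage I.2 the importer must meet a substantially-more-likely showing (weight is at least 74): on (c) the weight is 77 less the opposing 1 gives net 76, ≥ 74, so (c) meets the standard; on (d) the weight is 95 less the opposing 21 gives net 74, which does reach 74, so (d) meets the standard.
  All elements met. The importer retains the burden for Stage I.3.
At Stage I.3 the importer must meet the preponderance of the evidence (weight is at least 51): on (e) the weight is 88 less the opposing 37 gives net 51, ≥ 51, so (e) meets the standard.
  All elements met at the final stage.
Every stage carried; the importer prevails on this issue.
— Issue II —
Stage II.1 (importer, the balance of probabilities, weight exceeds 53): (f) net 78−18=60 > 53 — meets.
  Stage II.1 carried; the burden shifts to the customs bureau.
Stage II.2 (customs bureau, the balance of probabilities, weight exceeds 53): (g) net 97−45=52 ≤ 53 — fails.
  Not every element is met, so the customs bureau fails to carry Stage II.2.
So the importer prevails on this issue.
— Issue III —
At Stage III.1 the importer must meet a preponderance (weight is at least 51): on (h) the weight is 55 less the opposing 3 gives net 52, which does reach 51, so (h) meets the standard.
  The importer carries Stage III.1; the customs bureau now bears the burden.
At Stage III.2 the customs bureau must meet a preponderance (weight is at least 51): on (i) the weight is 55 less the opposing 11 gives net 44, < 51, so (i) does not meet the standard; on (j) the weight is 55 less the opposing 9 gives net 46, which does not reach 51, so (j) does not meet the standard.
  The customs bureau does not carry Stage III.2.
So the importer prevails on this issue.
Per-issue: Issue I → importer; Issue II → importer; Issue III → importer. The importer must prevail on at least one issue; overall, the importer prevails.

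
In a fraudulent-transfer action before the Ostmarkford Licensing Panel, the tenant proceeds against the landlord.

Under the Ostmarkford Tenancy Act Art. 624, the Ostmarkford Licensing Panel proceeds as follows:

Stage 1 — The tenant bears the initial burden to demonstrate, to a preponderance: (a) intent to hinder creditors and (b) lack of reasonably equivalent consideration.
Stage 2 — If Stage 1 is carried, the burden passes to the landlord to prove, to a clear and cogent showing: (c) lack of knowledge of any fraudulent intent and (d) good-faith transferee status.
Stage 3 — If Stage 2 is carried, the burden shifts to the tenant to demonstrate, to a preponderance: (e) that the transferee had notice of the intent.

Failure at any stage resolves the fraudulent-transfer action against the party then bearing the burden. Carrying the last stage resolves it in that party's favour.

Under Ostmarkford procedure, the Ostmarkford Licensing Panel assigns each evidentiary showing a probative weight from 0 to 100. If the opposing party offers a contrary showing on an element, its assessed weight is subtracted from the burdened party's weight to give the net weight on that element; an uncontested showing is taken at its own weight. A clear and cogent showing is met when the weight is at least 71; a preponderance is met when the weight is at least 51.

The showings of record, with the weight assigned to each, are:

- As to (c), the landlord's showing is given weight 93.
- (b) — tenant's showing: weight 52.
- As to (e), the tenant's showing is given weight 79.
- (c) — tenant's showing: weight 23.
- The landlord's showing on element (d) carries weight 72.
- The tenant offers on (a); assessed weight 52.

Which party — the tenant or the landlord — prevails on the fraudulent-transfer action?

tenant

Stage 1 (tenant, a preponderance, weight is at least 51): (a) 52 ≥ 51 — meets; (b) 52 ≥ 51 — meets.
  All elements met. The burden passes to the landlord.
Stage 2 (landlord, a clear and cogent showing, weight is at least 71): (c) net 93−23=70 < 71 — fails; (d) 72 ≥ 71 — meets.
  Stage 2 not carried; the landlord fails its burden.
The analysis ends at Stage 2; the tenant prevails.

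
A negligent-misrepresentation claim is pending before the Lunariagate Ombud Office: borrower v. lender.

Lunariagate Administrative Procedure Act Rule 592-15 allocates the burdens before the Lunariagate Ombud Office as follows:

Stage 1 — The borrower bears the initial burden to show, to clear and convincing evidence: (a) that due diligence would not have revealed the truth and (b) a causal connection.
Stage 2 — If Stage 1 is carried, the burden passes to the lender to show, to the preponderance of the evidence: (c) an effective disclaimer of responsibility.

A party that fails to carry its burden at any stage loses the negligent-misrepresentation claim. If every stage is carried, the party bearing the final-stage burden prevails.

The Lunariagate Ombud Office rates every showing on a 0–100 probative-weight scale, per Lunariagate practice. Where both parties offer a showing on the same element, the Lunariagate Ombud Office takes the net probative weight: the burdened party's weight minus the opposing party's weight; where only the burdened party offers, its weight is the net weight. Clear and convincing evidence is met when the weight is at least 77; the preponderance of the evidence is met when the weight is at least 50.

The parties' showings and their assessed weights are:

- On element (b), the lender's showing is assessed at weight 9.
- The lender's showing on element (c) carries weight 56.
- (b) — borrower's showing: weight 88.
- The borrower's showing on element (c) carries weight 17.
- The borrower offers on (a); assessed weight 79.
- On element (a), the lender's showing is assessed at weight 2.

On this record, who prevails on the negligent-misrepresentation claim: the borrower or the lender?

Stage 1 (borrower, clear and convincing evidence, weight is at least 77): (a) net 79−2=77 ≥ 77 — meets; (b) net 88−9=79 ≥ 77 — meets.
  Stage 1 is satisfied; the onus moves to the lender.
Stage 2 (lender, the preponderance of the evidence, weight is at least 50): (c) net 56−17=39 < 50 — fails.
  Not every element is met, so the lender fails to carry Stage 2.
The borrower prevails.

borrower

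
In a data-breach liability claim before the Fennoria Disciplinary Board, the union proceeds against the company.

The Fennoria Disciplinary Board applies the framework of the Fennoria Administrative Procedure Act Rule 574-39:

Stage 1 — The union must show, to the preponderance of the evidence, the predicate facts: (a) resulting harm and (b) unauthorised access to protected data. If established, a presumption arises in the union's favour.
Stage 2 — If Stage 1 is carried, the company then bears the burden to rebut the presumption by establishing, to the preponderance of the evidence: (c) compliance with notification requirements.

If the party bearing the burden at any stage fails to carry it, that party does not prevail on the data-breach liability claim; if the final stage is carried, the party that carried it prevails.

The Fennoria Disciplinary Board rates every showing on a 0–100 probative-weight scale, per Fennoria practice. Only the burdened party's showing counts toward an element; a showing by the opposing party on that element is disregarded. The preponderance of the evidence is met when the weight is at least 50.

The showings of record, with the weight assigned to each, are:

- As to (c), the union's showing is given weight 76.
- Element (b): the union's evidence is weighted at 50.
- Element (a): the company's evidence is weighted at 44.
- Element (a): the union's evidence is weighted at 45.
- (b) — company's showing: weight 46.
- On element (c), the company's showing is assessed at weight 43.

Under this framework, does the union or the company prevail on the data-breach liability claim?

company

At Stage 1 the union must meet the preponderance of the evidence (weight is at least 50): on (a) the weight is 45 (the company's 44 is given no effect), which does not reach 50, so (a) does not meet the standard; on (b) the weight is 50 (the company's 46 is given no effect), which does reach 50, so (b) meets the standard.
  Stage 1 not carried; the union fails its burden.
The company prevails.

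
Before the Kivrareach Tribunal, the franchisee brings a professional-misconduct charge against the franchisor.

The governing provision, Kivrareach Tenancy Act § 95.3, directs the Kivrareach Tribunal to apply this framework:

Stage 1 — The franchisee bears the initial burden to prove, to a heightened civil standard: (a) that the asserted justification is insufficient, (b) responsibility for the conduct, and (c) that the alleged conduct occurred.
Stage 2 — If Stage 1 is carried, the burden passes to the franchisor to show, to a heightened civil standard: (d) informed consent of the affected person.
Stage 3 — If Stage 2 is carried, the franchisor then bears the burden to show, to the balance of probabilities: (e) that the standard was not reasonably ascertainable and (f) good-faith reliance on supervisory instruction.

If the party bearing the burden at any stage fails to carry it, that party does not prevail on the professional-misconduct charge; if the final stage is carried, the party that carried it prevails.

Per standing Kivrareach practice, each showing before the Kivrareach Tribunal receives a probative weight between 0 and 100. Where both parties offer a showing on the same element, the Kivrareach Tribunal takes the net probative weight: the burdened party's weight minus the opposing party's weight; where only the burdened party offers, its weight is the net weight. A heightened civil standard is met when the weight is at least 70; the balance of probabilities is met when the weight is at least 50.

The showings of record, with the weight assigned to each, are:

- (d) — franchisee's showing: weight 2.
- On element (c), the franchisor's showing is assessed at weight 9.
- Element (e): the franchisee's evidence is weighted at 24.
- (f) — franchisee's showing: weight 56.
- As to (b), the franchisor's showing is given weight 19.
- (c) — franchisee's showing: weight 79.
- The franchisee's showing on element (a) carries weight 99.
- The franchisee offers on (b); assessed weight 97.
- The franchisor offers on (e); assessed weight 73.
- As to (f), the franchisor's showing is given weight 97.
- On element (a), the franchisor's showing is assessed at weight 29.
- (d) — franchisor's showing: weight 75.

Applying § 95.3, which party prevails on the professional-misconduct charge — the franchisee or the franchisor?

franchisee

At Stage 1 the franchisee must meet a heightened civil standard (weight is at least 70): on (a) the weight is 99 less the opposing 29 gives net 70, ≥ 70, so (a) meets the standard; on (b) the weight is 97 less the opposing 19 gives net 78, which does reach 70, so (b) meets the standard; on (c) the weight is 79 less the opposing 9 gives net 70, ≥ 70, so (c) meets the standard.
  Stage 1 is satisfied; the onus moves to the franchisor.
At Stage 2 the franchisor must meet a heightened civil standard (weight is at least 70): on (d) the weight is 75 less the opposing 2 gives net 73, which does reach 70, so (d) meets the standard.
  Stage 2 is satisfied; the franchisor continues to bear the burden.
At Stage 3 the franchisor must meet the balance of probabilities (weight is at least 50): on (e) the weight is 73 less the opposing 24 gives net 49, < 50, so (e) does not meet the standard; on (f) the weight is 97 less the opposing 56 gives net 41, which does not reach 50, so (f) does not meet the standard.
  The franchisor does not carry Stage 3.
The analysis ends at Stage 3; the franchisee prevails.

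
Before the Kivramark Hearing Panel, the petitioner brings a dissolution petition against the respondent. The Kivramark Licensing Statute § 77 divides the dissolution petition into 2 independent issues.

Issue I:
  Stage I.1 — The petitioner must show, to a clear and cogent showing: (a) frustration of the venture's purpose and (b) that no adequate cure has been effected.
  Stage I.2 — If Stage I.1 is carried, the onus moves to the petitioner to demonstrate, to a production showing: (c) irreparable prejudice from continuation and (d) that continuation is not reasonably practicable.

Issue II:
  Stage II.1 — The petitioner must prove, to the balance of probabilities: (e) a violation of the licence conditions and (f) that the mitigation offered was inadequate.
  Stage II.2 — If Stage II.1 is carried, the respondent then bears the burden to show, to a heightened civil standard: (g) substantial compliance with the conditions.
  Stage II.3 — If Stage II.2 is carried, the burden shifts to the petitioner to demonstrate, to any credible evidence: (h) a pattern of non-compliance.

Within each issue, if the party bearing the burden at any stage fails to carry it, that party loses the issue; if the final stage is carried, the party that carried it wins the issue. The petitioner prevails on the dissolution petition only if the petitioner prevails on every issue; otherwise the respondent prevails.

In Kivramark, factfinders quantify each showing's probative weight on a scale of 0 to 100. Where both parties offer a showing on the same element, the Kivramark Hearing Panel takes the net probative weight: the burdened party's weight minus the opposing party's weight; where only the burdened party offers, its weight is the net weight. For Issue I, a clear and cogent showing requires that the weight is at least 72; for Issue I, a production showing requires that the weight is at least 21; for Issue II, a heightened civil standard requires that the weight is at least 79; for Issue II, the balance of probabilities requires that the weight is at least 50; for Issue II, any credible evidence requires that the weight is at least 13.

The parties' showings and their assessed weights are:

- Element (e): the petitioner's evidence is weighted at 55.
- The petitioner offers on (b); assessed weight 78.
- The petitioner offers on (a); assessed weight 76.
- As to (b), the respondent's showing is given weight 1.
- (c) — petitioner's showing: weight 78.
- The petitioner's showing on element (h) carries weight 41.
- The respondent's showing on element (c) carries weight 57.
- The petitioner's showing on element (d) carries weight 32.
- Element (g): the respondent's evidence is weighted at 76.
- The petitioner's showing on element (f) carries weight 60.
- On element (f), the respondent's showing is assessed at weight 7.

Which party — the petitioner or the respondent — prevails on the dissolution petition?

— Issue I —
Stage I.1 (petitioner, a clear and cogent showing, weight is at least 72): (a) 76 ≥ 72 — meets; (b) net 78−1=77 ≥ 72 — meets.
  All elements met. The petitioner retains the burden for Stage I.2.
Stage I.2 (petitioner, a production showing, weight is at least 21): (c) net 78−57=21 ≥ 21 — meets; (d) 32 ≥ 21 — meets.
  The petitioner carries the last stage.
Every stage carried; the petitioner prevails on this issue.
— Issue II —
Stage II.1 — burden on petitioner; standard: the balance of probabilities (weight is at least 50).
    (e): 55 ≥ 50 [met]
    (f): 60 − 7 = 53 ≥ 50 [met]
  The petitioner carries Stage II.1; the respondent now bears the burden.
Stage II.2 — burden on respondent; standard: a heightened civil standard (weight is at least 79).
    (g): 76 < 79 [not met]
  Not every element is met, so the respondent fails to carry Stage II.2.
So the petitioner prevails on this issue.
Per-issue: Issue I → petitioner; Issue II → petitioner. The petitioner must prevail on every issue; overall, the petitioner prevails.

petitioner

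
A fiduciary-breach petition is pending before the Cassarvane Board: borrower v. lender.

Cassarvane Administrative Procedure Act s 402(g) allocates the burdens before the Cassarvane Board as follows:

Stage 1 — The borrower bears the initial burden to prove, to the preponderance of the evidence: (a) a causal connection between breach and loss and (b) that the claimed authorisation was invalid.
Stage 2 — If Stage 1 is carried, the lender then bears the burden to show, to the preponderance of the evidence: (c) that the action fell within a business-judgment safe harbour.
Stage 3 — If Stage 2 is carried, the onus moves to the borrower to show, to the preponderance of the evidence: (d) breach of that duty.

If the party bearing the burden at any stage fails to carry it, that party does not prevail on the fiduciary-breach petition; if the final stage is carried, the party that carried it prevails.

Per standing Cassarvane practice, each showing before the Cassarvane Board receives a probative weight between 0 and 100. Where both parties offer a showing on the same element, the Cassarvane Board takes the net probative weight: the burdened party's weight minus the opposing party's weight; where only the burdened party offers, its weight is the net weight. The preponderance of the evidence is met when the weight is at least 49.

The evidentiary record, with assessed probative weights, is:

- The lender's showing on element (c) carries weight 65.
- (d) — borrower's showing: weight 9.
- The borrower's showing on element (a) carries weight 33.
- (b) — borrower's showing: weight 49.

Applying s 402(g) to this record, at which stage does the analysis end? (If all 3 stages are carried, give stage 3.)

Stage 1 (borrower, the preponderance of the evidence, weight is at least 49): (a) 33 < 49 — fails; (b) 49 ≥ 49 — meets.
  The borrower does not carry Stage 1.
The lender prevails.

stage 1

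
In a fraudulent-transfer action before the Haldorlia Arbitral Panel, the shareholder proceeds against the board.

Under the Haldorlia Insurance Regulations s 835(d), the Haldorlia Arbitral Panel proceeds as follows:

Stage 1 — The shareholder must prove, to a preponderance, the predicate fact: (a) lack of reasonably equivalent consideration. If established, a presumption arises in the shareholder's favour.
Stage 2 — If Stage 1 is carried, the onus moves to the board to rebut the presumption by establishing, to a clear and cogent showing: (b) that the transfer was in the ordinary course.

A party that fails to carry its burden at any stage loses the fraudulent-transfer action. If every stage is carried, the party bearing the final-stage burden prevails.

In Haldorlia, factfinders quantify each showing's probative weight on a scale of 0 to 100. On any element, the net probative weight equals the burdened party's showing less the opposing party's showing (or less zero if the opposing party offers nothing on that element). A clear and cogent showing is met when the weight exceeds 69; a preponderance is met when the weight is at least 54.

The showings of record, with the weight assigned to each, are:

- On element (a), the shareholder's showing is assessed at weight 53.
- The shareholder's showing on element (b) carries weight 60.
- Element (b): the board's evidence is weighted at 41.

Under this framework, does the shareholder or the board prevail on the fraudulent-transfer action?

board

Stage 1 — burden on shareholder; standard: a preponderance (weight is at least 54).
    (a): 53 < 54 [not met]
  Not every element is met, so the shareholder fails to carry Stage 1.
The board prevails.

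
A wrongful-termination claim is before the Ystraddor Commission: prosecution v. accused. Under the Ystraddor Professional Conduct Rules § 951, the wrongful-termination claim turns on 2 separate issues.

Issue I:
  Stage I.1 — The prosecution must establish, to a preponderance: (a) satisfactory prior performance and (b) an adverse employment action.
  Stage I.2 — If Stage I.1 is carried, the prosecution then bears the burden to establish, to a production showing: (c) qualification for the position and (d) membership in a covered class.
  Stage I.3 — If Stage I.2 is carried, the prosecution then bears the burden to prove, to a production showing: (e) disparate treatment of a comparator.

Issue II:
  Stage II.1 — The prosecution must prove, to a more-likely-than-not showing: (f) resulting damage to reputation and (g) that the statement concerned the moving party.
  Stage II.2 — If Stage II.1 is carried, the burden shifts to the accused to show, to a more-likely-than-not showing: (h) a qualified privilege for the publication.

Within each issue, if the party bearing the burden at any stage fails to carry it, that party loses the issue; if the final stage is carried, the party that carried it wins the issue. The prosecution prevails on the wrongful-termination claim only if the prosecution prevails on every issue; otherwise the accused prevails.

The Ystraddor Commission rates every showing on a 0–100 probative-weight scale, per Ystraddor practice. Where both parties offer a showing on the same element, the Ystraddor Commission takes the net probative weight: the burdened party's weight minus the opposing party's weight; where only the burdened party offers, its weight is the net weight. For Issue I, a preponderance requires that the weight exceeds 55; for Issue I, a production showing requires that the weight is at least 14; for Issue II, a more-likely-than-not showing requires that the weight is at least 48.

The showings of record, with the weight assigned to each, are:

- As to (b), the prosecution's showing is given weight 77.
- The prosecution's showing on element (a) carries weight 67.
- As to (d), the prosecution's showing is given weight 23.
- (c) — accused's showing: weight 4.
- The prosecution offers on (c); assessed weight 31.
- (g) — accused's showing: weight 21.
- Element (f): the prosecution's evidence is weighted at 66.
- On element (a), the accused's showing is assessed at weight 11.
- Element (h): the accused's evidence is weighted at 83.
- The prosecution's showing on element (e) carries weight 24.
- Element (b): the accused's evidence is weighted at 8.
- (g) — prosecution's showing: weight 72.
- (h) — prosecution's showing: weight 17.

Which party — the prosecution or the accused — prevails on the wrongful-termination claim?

— Issue I —
Stage I.1 — burden on prosecution; standard: a preponderance (weight exceeds 55).
    (a): 67 − 11 = 56 > 55 [met]
    (b): 77 − 8 = 69 > 55 [met]
  All elements met. The prosecution retains the burden for Stage I.2.
Stage I.2 — burden on prosecution; standard: a production showing (weight is at least 14).
    (c): 31 − 4 = 27 ≥ 14 [met]
    (d): 23 ≥ 14 [met]
  Stage I.2 carried; the burden remains with the prosecution.
Stage I.3 — burden on prosecution; standard: a production showing (weight is at least 14).
    (e): 24 ≥ 14 [met]
  Stage I.3 carried; the final stage is satisfied.
Every stage carried; the prosecution prevails on this issue.
— Issue II —
Stage II.1 (prosecution, a more-likely-than-not showing, weight is at least 48): (f) 66 ≥ 48 — meets; (g) net 72−21=51 ≥ 48 — meets.
  The prosecution carries Stage II.1; the accused now bears the burden.
Stage II.2 (accused, a more-likely-than-not showing, weight is at least 48): (h) net 83−17=66 ≥ 48 — meets.
  All elements met at the final stage.
All stages carried — the accused prevails on this issue.
Per-issue: Issue I → prosecution; Issue II → accused. The prosecution must prevail on every issue; overall, the accused prevails.

accused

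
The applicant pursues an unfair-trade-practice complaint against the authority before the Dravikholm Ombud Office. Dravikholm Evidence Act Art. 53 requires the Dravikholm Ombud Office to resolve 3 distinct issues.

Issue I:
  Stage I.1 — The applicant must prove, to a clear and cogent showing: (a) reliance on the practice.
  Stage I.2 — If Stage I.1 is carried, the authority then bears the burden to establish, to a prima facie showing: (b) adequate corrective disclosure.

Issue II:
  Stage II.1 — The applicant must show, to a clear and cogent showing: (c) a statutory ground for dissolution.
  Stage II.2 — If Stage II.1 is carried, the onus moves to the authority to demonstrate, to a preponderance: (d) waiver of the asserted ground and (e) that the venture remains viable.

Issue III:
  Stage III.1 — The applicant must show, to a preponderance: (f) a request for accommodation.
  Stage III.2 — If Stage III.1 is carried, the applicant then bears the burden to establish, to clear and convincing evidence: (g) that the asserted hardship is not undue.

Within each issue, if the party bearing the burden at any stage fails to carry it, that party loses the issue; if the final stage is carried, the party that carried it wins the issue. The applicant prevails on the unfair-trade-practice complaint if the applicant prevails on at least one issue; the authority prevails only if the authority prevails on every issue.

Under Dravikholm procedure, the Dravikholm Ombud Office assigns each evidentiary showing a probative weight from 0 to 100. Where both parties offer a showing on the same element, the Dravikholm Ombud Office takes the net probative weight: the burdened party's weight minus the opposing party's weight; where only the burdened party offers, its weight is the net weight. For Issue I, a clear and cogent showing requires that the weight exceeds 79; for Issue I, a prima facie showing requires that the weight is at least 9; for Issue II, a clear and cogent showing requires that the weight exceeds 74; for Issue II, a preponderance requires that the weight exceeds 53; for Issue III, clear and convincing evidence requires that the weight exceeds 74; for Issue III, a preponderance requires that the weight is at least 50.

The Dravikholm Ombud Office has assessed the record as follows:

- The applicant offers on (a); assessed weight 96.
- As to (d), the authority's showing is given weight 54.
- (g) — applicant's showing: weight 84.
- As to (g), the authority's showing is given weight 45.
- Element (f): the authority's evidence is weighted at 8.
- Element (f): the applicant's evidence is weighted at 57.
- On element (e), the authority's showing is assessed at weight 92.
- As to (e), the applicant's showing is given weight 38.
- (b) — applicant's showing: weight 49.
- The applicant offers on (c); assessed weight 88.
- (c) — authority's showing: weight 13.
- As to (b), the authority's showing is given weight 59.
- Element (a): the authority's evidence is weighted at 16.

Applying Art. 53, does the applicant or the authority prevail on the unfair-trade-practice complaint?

authority

— Issue I —
At Stage I.1 the applicant must meet a clear and cogent showing (weight exceeds 79): on (a) the weight is 96 less the opposing 16 gives net 80, > 79, so (a) meets the standard.
  Stage I.1 is satisfied; the onus moves to the authority.
At Stage I.2 the authority must meet a prima facie showing (weight is at least 9): on (b) the weight is 59 less the opposing 49 gives net 10, which does reach 9, so (b) meets the standard.
  The authority carries the last stage.
All stages carried — the authority prevails on this issue.
— Issue II —
At Stage II.1 the applicant must meet a clear and cogent showing (weight exceeds 74): on (c) the weight is 88 less the opposing 13 gives net 75, > 74, so (c) meets the standard.
  Stage II.1 is satisfied; the onus moves to the authority.
At Stage II.2 the authority must meet a preponderance (weight exceeds 53): on (d) the weight is 54, which does exceed 53, so (d) meets the standard; on (e) the weight is 92 less the opposing 38 gives net 54, > 53, so (e) meets the standard.
  Stage II.2 carried; the final stage is satisfied.
Every stage carried; the authority prevails on this issue.
— Issue III —
At Stage III.1 the applicant must meet a preponderance (weight is at least 50): on (f) the weight is 57 less the opposing 8 gives net 49, which does not reach 50, so (f) does not meet the standard.
  Not every element is met, so the applicant fails to carry Stage III.1.
So the authority prevails on this issue.
Per-issue: Issue I → authority; Issue II → authority; Issue III → authority. The applicant must prevail on at least one issue; overall, the authority prevails.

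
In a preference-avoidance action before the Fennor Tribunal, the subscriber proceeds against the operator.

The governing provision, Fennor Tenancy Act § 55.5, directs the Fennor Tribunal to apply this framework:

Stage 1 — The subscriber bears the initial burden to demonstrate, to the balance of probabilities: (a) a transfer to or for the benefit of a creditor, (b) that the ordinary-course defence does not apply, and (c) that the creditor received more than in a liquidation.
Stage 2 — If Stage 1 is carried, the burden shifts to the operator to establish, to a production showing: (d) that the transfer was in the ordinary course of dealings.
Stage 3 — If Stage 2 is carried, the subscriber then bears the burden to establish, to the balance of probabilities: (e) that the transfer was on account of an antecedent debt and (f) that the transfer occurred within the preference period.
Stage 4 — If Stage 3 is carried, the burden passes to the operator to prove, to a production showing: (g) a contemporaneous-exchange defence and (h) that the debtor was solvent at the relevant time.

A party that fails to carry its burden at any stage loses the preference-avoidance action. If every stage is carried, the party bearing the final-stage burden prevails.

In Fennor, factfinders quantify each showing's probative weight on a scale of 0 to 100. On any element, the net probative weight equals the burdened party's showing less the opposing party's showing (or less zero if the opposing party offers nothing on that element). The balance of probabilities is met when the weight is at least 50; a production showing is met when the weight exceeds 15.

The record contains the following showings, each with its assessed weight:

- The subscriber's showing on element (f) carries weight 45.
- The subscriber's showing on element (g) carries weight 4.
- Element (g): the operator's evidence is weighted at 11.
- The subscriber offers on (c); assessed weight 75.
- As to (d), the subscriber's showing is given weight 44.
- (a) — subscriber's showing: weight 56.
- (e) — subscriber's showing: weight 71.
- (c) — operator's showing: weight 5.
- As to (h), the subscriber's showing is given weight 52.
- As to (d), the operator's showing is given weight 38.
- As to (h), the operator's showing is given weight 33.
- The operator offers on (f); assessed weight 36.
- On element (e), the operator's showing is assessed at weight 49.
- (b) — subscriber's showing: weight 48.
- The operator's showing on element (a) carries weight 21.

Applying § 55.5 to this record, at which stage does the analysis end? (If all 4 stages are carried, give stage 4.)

At Stage 1 the subscriber must meet the balance of probabilities (weight is at least 50): on (a) the weight is 56 less the opposing 21 gives net 35, < 50, so (a) does not meet the standard; on (b) the weight is 48, < 50, so (b) does not meet the standard; on (c) the weight is 75 less the opposing 5 gives net 70, ≥ 50, so (c) meets the standard.
  The subscriber does not carry Stage 1.
The analysis ends at Stage 1; the operator prevails.

stage 1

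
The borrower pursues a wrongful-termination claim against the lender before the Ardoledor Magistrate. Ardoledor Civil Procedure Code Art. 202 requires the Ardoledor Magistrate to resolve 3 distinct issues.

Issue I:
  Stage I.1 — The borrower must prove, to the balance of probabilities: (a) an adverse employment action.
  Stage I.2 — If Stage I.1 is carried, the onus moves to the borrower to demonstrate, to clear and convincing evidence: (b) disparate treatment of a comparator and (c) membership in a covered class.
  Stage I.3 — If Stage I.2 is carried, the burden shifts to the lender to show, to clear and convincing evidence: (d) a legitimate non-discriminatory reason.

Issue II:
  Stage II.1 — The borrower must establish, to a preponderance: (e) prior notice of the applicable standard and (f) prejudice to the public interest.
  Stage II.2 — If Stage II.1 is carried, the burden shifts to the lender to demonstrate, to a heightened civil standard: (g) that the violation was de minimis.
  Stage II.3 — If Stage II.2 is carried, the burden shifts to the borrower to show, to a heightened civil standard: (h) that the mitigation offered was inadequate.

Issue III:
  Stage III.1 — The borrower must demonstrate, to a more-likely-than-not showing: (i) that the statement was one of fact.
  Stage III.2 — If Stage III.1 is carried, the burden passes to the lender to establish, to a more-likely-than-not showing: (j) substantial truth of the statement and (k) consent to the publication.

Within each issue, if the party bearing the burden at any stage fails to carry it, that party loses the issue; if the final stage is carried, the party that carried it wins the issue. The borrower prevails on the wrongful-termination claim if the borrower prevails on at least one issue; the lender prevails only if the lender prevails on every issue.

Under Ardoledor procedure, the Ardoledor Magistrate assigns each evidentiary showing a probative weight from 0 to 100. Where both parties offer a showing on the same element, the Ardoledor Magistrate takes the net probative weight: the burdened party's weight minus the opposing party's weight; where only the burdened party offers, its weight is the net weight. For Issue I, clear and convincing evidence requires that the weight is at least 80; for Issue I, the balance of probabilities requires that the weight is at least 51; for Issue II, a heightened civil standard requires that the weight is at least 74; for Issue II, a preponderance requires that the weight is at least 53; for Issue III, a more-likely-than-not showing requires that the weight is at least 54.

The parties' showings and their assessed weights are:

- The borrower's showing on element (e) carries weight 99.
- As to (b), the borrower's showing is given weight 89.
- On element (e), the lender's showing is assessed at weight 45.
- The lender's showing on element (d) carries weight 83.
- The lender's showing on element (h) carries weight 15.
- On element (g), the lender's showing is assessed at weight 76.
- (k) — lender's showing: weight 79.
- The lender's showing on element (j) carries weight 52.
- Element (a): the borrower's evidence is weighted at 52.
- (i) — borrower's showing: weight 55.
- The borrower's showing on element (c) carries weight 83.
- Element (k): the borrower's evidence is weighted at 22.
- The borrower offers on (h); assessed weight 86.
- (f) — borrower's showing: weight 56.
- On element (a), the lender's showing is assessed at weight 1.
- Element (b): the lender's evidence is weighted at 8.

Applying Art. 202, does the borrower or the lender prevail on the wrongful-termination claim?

— Issue I —
At Stage I.1 the borrower must meet the balance of probabilities (weight is at least 51): on (a) the weight is 52 less the opposing 1 gives net 51, ≥ 51, so (a) meets the standard.
  Stage I.1 carried; the burden remains with the borrower.
At Stage I.2 the borrower must meet clear and convincing evidence (weight is at least 80): on (b) the weight is 89 less the opposing 8 gives net 81, ≥ 80, so (b) meets the standard; on (c) the weight is 83, ≥ 80, so (c) meets the standard.
  Stage I.2 carried; the burden shifts to the lender.
At Stage I.3 the lender must meet clear and convincing evidence (weight is at least 80): on (d) the weight is 83, ≥ 80, so (d) meets the standard.
  Stage I.3 carried; the final stage is satisfied.
Every stage carried; the lender prevails on this issue.
— Issue II —
Stage II.1 (borrower, a preponderance, weight is at least 53): (e) net 99−45=54 ≥ 53 — meets; (f) 56 ≥ 53 — meets.
  Stage II.1 carried; the burden shifts to the lender.
Stage II.2 (lender, a heightened civil standard, weight is at least 74): (g) 76 ≥ 74 — meets.
  Stage II.2 carried; the burden shifts to the borrower.
Stage II.3 (borrower, a heightened civil standard, weight is at least 74): (h) net 86−15=71 < 74 — fails.
  Not every element is met, so the borrower fails to carry Stage II.3.
The analysis ends at Stage II.3; the lender prevails on this issue.
— Issue III —
Stage III.1 — burden on borrower; standard: a more-likely-than-not showing (weight is at least 54).
    (i): 55 ≥ 54 [met]
  All elements met. The burden passes to the lender.
Stage III.2 — burden on lender; standard: a more-likely-than-not showing (weight is at least 54).
    (j): 52 < 54 [not met]
    (k): 79 − 22 = 57 ≥ 54 [met]
  Not every element is met, so the lender fails to carry Stage III.2.
The analysis ends at Stage III.2; the borrower prevails on this issue.
Per-issue: Issue I → lender; Issue II → lender; Issue III → borrower. The borrower must prevail on at least one issue; overall, the borrower prevails.

borrower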